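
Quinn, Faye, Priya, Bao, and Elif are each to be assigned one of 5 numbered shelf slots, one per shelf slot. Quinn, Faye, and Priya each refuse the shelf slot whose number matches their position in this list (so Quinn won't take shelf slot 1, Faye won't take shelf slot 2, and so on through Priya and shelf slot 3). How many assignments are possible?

64

Let Aᵢ (for i ∈ {1, 2, 3}) be the placements that put person i in their forbidden shelf slot. Any j of these fix j positions, leaving (5−j)! ways to fill the rest, and there are C(3,j) ways to pick which j.
By inclusion–exclusion, the number of valid placements is Σ_{j=0}^{3} (−1)^j C(3,j)·(5−j)!.
Computing: 120 − 72 + 18 − 2 = 64.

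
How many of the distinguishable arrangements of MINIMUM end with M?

180

With the last slot taken by M, it remains to arrange the other 6 letters (INIMUM).
Those 6 letters have I appearing twice and M appearing twice, giving (6)!/(2!·2!) = 180.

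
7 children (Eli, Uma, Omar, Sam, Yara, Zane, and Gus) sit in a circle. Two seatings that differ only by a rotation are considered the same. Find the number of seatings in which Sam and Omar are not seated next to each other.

480

Without the restriction there are (6)! = 720 seatings.
Seatings with Sam beside Omar: treat them as a block with 2 internal orders, giving 2 × (5)! = 240.
Subtracting, 720 − 240 = 480.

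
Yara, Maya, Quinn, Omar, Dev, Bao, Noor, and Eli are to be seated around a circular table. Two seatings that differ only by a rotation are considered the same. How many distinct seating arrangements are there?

Around a circle, 8 distinct people have 8!/8 = (7)! = 5040 rotationally distinct seatings.

5040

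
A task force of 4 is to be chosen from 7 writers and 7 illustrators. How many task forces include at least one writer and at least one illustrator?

931

Total 4-person selections from all 14: C(14,4) = 1001.
Subtract selections that omit an entire group: no writers → C(7,4) = 35; no illustrators → C(7,4) = 35.
Both groups omitted at once is impossible, so 1001 − 70 = 931.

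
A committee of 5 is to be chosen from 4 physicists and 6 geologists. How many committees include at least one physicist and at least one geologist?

246

Total 5-person selections from all 10: C(10,5) = 252.
Selections missing a whole group: no physicists → C(6,5) = 6; no geologists → C(4,5) = 0.
Both groups omitted at once is impossible, so 252 − 6 = 246.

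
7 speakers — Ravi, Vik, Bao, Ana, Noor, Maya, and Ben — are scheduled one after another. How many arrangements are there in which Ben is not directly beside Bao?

There are 7! = 5040 arrangements in all. If Ben and Bao are adjacent, merging them into one block gives 2·(6)! = 1440 arrangements.
So 5040 − 1440 = 3600 arrangements keep them apart.

3600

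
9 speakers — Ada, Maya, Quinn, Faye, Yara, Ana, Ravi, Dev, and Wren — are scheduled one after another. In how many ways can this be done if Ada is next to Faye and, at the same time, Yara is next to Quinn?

Treat {Ada,Faye} as one block (2 orders) and {Yara,Quinn} as another (2 orders).
That leaves 7 units to arrange: 2 × 2 × 7! = 4 × 5040 = 20160.

20160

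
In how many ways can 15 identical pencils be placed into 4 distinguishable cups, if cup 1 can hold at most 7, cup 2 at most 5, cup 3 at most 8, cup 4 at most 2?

By stars and bars, unrestricted non-negative solutions to x_1+…+x_4 = 15 number C(15+3,3) = 816.
Subtract solutions that violate a single cap (substitute x_i' = x_i − (cap_i+1)): x_1 ≥ 8 gives C(10,3) = 120; x_2 ≥ 6 gives C(12,3) = 220; x_3 ≥ 9 gives C(9,3) = 84; x_4 ≥ 3 gives C(15,3) = 455. Together 879.
Add back pairs where two caps are both exceeded: 4 + 0 + 35 + 1 + 84 + 20 = 144.
By inclusion–exclusion the count is 816 − 879 + 144 = 81.

81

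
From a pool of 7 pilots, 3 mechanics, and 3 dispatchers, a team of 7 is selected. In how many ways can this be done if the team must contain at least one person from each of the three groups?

1477

Unrestricted: C(13,7) = 1716 ways to pick any 7 of the 13.
Subtract selections that omit an entire group: no pilots → C(6,7) = 0; no mechanics → C(10,7) = 120; no dispatchers → C(10,7) = 120.
Add back selections omitting two groups (i.e. drawn from a single group): C(7,7) + C(3,7) + C(3,7) = 1.
By inclusion–exclusion: 1716 − 240 + 1 = 1477.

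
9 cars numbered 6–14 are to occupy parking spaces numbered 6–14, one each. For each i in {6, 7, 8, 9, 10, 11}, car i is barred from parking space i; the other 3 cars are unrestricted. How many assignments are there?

183822

Let Aᵢ (for 6 ≤ i ≤ 11) be the placements that put car i in its forbidden parking space. Any j of these fix j positions, leaving (9−j)! ways to fill the rest, and there are C(6,j) ways to pick which j.
By inclusion–exclusion, the number of valid placements is Σ_{j=0}^{6} (−1)^j C(6,j)·(9−j)!.
Computing: 362880 − 241920 + 75600 − 14400 + 1800 − 144 + 6 = 183822.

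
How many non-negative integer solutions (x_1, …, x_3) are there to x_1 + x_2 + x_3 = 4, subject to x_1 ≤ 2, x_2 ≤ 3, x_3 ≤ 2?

Ignoring the caps, the number of non-negative solutions to x_1+…+x_3 = 4 is C(6,2) = 15.
Subtract solutions that violate a single cap (substitute x_i' = x_i − (cap_i+1)): x_1 ≥ 3 gives C(3,2) = 3; x_2 ≥ 4 gives C(2,2) = 1; x_3 ≥ 3 gives C(3,2) = 3. Together 7.
No two caps can be exceeded simultaneously, so the pair terms are all 0.
By inclusion–exclusion the count is 15 − 7 + 0 = 8.

8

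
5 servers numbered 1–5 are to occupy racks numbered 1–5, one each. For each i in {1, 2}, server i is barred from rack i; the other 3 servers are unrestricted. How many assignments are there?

78

Let Aᵢ (for i ∈ {1, 2}) be the placements that put server i in its forbidden rack. Any j of these fix j positions, leaving (5−j)! ways to fill the rest, and there are C(2,j) ways to pick which j.
By inclusion–exclusion, the number of valid placements is Σ_{j=0}^{2} (−1)^j C(2,j)·(5−j)!.
Computing: 120 − 48 + 6 = 78.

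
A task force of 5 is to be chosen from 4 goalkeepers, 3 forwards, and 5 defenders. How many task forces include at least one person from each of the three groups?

590

With no constraint there are C(12,5) = 792 possible selections.
Subtract selections that omit an entire group: no goalkeepers → C(8,5) = 56; no forwards → C(9,5) = 126; no defenders → C(7,5) = 21.
Add back selections omitting two groups (i.e. drawn from a single group): C(4,5) + C(3,5) + C(5,5) = 1.
By inclusion–exclusion: 792 − 203 + 1 = 590.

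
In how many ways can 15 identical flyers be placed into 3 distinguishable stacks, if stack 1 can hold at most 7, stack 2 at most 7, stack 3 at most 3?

Without the upper bounds there are C(17,2) = 136 ways to split 15 among 3 stacks.
Subtract solutions that violate a single cap (substitute x_i' = x_i − (cap_i+1)): x_1 ≥ 8 gives C(9,2) = 36; x_2 ≥ 8 gives C(9,2) = 36; x_3 ≥ 4 gives C(13,2) = 78. Together 150.
Add back pairs where two caps are both exceeded: 0 + 10 + 10 = 20.
By inclusion–exclusion the count is 136 − 150 + 20 = 6.

6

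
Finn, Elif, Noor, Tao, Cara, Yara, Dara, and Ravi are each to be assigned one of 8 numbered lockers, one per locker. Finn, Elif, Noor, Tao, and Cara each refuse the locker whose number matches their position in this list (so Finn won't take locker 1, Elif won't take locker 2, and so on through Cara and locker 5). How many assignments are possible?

Let Aᵢ (for 1 ≤ i ≤ 5) be the placements that put person i in their forbidden locker. Any j of these fix j positions, leaving (8−j)! ways to fill the rest, and there are C(5,j) ways to pick which j.
By inclusion–exclusion, the number of valid placements is Σ_{j=0}^{5} (−1)^j C(5,j)·(8−j)!.
Computing: 40320 − 25200 + 7200 − 1200 + 120 − 6 = 21234.

21234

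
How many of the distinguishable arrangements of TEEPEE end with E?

Fix E in the last position and arrange the remaining 5 letters.
Those 5 letters have E appearing 3 times, giving (5)!/(3!) = 20.

20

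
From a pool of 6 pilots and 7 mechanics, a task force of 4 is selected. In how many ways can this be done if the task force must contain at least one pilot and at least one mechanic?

With no constraint there are C(13,4) = 715 possible selections.
Subtract selections that omit an entire group: no pilots → C(7,4) = 35; no mechanics → C(6,4) = 15.
Both groups omitted at once is impossible, so 715 − 50 = 665.

665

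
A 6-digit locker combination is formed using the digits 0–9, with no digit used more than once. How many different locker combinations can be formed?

With no repetition, fill the 6 digits in order: 10 choices, then 9, down to 5.
10 × 9 × 8 × 7 × 6 × 5 = 151200.

151200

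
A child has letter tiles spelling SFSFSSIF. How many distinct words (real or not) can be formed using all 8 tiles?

SFSFSSIF has 8 letters with F appearing 3 times and S appearing 4 times.
So there are 8! / (4!·3!) = 280 distinguishable arrangements.

280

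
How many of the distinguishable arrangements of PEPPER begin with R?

Fix R in the first position and arrange the remaining 5 letters.
Those 5 letters have E appearing twice and P appearing 3 times, giving (5)!/(3!·2!) = 10.

10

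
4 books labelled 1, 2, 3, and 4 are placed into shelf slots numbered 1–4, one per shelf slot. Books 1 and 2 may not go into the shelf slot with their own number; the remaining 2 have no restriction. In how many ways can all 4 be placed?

Let Aᵢ (for i ∈ {1, 2}) be the placements that put book i in its forbidden shelf slot. Any j of these fix j positions, leaving (4−j)! ways to fill the rest, and there are C(2,j) ways to pick which j.
By inclusion–exclusion, the number of valid placements is Σ_{j=0}^{2} (−1)^j C(2,j)·(4−j)!.
Computing: 24 − 12 + 2 = 14.

14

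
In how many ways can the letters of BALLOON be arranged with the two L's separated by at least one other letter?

Total arrangements of BALLOON: 7!/(2!·2!) = 1260.
If the two L's are adjacent, glue them into one block, leaving 6 items to arrange: (6)!/(2!) = 360 ways.
Subtracting, 1260 − 360 = 900 arrangements keep the L's apart.

900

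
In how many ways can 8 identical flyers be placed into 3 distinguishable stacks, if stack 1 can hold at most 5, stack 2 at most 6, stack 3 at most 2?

15

Ignoring the caps, the number of non-negative solutions to x_1+…+x_3 = 8 is C(10,2) = 45.
Subtract solutions that violate a single cap (substitute x_i' = x_i − (cap_i+1)): x_1 ≥ 6 gives C(4,2) = 6; x_2 ≥ 7 gives C(3,2) = 3; x_3 ≥ 3 gives C(7,2) = 21. Together 30.
No two caps can be exceeded simultaneously, so the pair terms are all 0.
By inclusion–exclusion the count is 45 − 30 + 0 = 15.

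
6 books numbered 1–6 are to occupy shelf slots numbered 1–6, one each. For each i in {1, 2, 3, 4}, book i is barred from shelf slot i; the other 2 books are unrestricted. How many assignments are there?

362

Let Aᵢ (for 1 ≤ i ≤ 4) be the placements that put book i in its forbidden shelf slot. Any j of these fix j positions, leaving (6−j)! ways to fill the rest, and there are C(4,j) ways to pick which j.
By inclusion–exclusion, the number of valid placements is Σ_{j=0}^{4} (−1)^j C(4,j)·(6−j)!.
Computing: 720 − 480 + 144 − 24 + 2 = 362.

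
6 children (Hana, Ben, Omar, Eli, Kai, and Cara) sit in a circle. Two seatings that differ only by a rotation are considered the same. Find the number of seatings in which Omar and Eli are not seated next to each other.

Without the restriction there are (5)! = 120 seatings.
Seatings with Omar beside Eli: treat them as a block with 2 internal orders, giving 2 × (4)! = 48.
Subtracting, 120 − 48 = 72.

72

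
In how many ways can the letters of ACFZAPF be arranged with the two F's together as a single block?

Treat the 2 copies of F as a single block. The multiset to arrange is then {FF, A, A, C, P, Z}, 6 items in all.
That gives (6)!/(2!) = 360 arrangements.

360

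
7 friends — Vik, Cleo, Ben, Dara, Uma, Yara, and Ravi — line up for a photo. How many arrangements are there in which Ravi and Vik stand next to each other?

Glue Ravi and Vik into one block (2 internal orders), leaving 6 units to arrange in a row.
That gives 2 × 6! = 2 × 720 = 1440.

1440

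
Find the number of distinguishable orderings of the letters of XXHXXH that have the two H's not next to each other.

10

Total arrangements of XXHXXH: 6!/(4!·2!) = 15.
Arrangements with the H's together: treat HH as one letter, giving (5)!/(4!) = 5.
Subtracting, 15 − 5 = 10 arrangements keep the H's apart.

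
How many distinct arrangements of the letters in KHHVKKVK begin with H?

105

Fix H in the first position and arrange the remaining 7 letters.
Those 7 letters have K appearing 4 times and V appearing twice, giving (7)!/(4!·2!) = 105.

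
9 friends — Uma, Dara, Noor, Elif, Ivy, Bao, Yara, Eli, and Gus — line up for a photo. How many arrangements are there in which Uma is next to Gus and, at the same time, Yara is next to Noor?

Treat {Uma,Gus} as one block (2 orders) and {Yara,Noor} as another (2 orders).
That leaves 7 units to arrange: 2 × 2 × 7! = 4 × 5040 = 20160.

20160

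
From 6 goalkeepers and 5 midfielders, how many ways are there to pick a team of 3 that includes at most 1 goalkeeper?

Split by how many goalkeepers are chosen (0 through 1).
Sum: C(6,0)·C(5,3) + C(6,1)·C(5,2) = 10 + 60 = 70.

70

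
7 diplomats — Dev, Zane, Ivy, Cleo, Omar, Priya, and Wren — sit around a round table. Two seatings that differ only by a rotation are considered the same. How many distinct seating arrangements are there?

720

Around a circle, 7 distinct people have 7!/7 = (6)! = 720 rotationally distinct seatings.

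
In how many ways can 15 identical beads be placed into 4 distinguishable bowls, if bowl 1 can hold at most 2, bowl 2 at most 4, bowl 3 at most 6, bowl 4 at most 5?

10

Without the upper bounds there are C(18,3) = 816 ways to split 15 among 4 bowls.
Subtract solutions that violate a single cap (substitute x_i' = x_i − (cap_i+1)): x_1 ≥ 3 gives C(15,3) = 455; x_2 ≥ 5 gives C(13,3) = 286; x_3 ≥ 7 gives C(11,3) = 165; x_4 ≥ 6 gives C(12,3) = 220. Together 1126.
Add back pairs where two caps are both exceeded: 120 + 56 + 84 + 20 + 35 + 10 = 325.
Subtract triples: 1 + 4 + 0 + 0 = 5.
By inclusion–exclusion the count is 816 − 1126 + 325 − 5 = 10.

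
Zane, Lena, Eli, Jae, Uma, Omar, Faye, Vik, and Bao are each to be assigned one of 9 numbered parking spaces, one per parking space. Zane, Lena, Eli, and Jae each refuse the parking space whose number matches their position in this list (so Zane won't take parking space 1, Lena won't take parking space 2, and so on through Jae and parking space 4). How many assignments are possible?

229080

Let Aᵢ (for 1 ≤ i ≤ 4) be the placements that put person i in their forbidden parking space. Any j of these fix j positions, leaving (9−j)! ways to fill the rest, and there are C(4,j) ways to pick which j.
By inclusion–exclusion, the number of valid placements is Σ_{j=0}^{4} (−1)^j C(4,j)·(9−j)!.
Computing: 362880 − 161280 + 30240 − 2880 + 120 = 229080.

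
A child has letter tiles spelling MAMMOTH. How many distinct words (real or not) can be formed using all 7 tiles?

840

Letter multiplicities in MAMMOTH: A×1, H×1, M×3, O×1, T×1.
So there are 7! / (3!) = 840 distinguishable arrangements.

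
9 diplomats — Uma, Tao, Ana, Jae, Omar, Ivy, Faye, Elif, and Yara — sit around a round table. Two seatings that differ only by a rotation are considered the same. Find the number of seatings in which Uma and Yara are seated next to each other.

10080

Glue Uma and Yara into a block (2 internal orders). Seating 8 units around a circle gives (7)! arrangements.
So 2 × (7)! = 2 × 5040 = 10080.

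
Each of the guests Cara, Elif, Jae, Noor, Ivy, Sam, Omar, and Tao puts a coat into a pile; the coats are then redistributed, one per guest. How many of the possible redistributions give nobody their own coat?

Let Aᵢ be the assignments in which guest i gets their own coat. We want the size of the complement of A₁∪…∪A_8.
By inclusion–exclusion this is Σ_{j=0}^{8} (−1)^j C(8,j)·(8−j)!.
Computing: 40320 − 40320 + 20160 − 6720 + 1680 − 336 + 56 − 8 + 1 = 14833.

14833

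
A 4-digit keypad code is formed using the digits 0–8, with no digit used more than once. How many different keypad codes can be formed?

3024

This is a permutation of 4 out of 9: P(9,4) = 9!/5!.
That product is 9 × 8 × 7 × 6 = 3024.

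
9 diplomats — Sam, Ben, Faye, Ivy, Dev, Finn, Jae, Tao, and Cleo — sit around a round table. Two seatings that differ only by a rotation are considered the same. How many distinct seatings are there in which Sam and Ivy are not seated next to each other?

Without the restriction there are (8)! = 40320 seatings.
Those with Sam next to Ivy: fuse the pair into one unit and seat 8 units around a circle — 2·(7)! = 10080.
Subtracting, 40320 − 10080 = 30240.

30240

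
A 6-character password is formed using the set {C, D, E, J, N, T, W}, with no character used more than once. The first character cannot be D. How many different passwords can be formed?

The first character has 7−1 = 6 choices (anything except D).
The remaining 5 characters are filled from the other 6 symbols without repetition: 6 × 5 × 4 × 3 × 2 = 720.
Total: 6 × 720 = 4320.

4320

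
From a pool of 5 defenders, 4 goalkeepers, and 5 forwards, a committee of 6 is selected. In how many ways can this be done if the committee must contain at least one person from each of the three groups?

Unrestricted: C(14,6) = 3003 ways to pick any 6 of the 14.
Subtract selections that omit an entire group: no defenders → C(9,6) = 84; no goalkeepers → C(10,6) = 210; no forwards → C(9,6) = 84.
Add back selections omitting two groups (i.e. drawn from a single group): C(5,6) + C(4,6) + C(5,6) = 0.
By inclusion–exclusion: 3003 − 378 + 0 = 2625.

2625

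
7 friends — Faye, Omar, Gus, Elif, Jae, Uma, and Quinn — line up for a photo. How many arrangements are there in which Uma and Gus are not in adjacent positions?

3600

Of the 7! = 5040 arrangements, those with Uma and Gus adjacent number 2 × 6! = 1440 (treat the pair as a block with 2 internal orders).
Complementary counting: 5040 − 1440 = 3600.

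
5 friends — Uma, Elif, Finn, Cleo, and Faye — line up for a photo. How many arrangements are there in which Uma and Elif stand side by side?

48

Treat {Uma, Elif} as a single unit. There are 4 units to order, and the pair itself can be ordered 2 ways.
That gives 2 × 4! = 2 × 24 = 48.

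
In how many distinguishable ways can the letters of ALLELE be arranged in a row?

60

The 6 letters of ALLELE have repeats: E appearing twice and L appearing 3 times.
So there are 6! / (3!·2!) = 60 distinguishable arrangements.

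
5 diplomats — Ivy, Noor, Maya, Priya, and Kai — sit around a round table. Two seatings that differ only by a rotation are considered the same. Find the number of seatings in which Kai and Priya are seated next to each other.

12

Treat {Kai, Priya} as one unit (2 internal orders) and seat the resulting 4 units around the table: (3)! circular arrangements.
So 2 × (3)! = 2 × 6 = 12.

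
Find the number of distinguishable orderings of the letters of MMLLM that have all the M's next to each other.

3

Treat the 3 copies of M as a single block. The multiset to arrange is then {MMM, L, L}, 3 items in all.
That gives (3)!/(2!) = 3 arrangements.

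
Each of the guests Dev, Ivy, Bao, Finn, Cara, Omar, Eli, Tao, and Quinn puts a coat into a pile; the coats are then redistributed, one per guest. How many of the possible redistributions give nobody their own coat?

133496

This is the derangement count D_9: permutations of 9 items with no fixed point.
By inclusion–exclusion this is Σ_{j=0}^{9} (−1)^j C(9,j)·(9−j)!.
Computing: 362880 − 362880 + 181440 − 60480 + 15120 − 3024 + 504 − 72 + 9 − 1 = 133496.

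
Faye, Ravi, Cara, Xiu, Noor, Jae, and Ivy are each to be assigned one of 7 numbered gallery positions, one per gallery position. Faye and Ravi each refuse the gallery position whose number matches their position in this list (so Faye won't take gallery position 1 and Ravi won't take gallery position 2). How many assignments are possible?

Let Aᵢ (for i ∈ {1, 2}) be the placements that put person i in their forbidden gallery position. Any j of these fix j positions, leaving (7−j)! ways to fill the rest, and there are C(2,j) ways to pick which j.
By inclusion–exclusion, the number of valid placements is Σ_{j=0}^{2} (−1)^j C(2,j)·(7−j)!.
Computing: 5040 − 1440 + 120 = 3720.

3720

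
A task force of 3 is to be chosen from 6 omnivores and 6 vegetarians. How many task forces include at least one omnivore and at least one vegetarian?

180

With no constraint there are C(12,3) = 220 possible selections.
Selections missing a whole group: no omnivores → C(6,3) = 20; no vegetarians → C(6,3) = 20.
Both groups omitted at once is impossible, so 220 − 40 = 180.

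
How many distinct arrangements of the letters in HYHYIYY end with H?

30

Fix H in the last position and arrange the remaining 6 letters.
Those 6 letters have Y appearing 4 times, giving (6)!/(4!) = 30.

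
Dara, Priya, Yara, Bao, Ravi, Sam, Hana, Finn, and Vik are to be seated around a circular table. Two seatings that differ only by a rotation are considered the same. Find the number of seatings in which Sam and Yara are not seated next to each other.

Without the restriction there are (8)! = 40320 seatings.
Those with Sam next to Yara: fuse the pair into one unit and seat 8 units around a circle — 2·(7)! = 10080.
Subtracting, 40320 − 10080 = 30240.

30240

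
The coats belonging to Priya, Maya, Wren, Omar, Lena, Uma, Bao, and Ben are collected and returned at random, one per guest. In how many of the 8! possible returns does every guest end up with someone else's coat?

Let Aᵢ be the assignments in which guest i gets their own coat. We want the size of the complement of A₁∪…∪A_8.
By inclusion–exclusion this is Σ_{j=0}^{8} (−1)^j C(8,j)·(8−j)!.
Computing: 40320 − 40320 + 20160 − 6720 + 1680 − 336 + 56 − 8 + 1 = 14833.

14833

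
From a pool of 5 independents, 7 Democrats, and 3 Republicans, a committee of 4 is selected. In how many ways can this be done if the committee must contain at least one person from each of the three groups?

630

Total 4-person selections from all 15: C(15,4) = 1365.
Subtract selections that omit an entire group: no independents → C(10,4) = 210; no Democrats → C(8,4) = 70; no Republicans → C(12,4) = 495.
Add back selections omitting two groups (i.e. drawn from a single group): C(5,4) + C(7,4) + C(3,4) = 40.
By inclusion–exclusion: 1365 − 775 + 40 = 630.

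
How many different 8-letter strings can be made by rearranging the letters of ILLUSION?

Letter multiplicities in ILLUSION: I×2, L×2, N×1, O×1, S×1, U×1.
The number of distinct arrangements is 8!/(2!·2!) = 40320/4 = 10080.

10080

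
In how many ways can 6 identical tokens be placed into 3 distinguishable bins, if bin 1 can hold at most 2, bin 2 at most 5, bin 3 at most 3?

By stars and bars, unrestricted non-negative solutions to x_1+…+x_3 = 6 number C(6+2,2) = 28.
Subtract solutions that violate a single cap (substitute x_i' = x_i − (cap_i+1)): x_1 ≥ 3 gives C(5,2) = 10; x_2 ≥ 6 gives C(2,2) = 1; x_3 ≥ 4 gives C(4,2) = 6. Together 17.
No two caps can be exceeded simultaneously, so the pair terms are all 0.
By inclusion–exclusion the count is 28 − 17 + 0 = 11.

11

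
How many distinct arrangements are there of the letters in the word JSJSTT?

90

JSJSTT has 6 letters with J appearing twice, S appearing twice, and T appearing twice.
Dividing 6! = 720 by 2!·2!·2! = 8 for the repeated letters gives 90.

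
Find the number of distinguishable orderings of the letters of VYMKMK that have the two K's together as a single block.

Treat the 2 copies of K as a single block. The multiset to arrange is then {KK, M, M, V, Y}, 5 items in all.
That gives (5)!/(2!) = 60 arrangements.

60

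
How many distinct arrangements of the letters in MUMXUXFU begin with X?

420

With the first slot taken by X, it remains to arrange the other 7 letters (MUMUXFU).
Those 7 letters have M appearing twice and U appearing 3 times, giving (7)!/(3!·2!) = 420.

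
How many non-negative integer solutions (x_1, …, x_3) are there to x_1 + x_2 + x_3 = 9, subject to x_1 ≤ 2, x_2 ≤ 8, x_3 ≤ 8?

25

Ignoring the caps, the number of non-negative solutions to x_1+…+x_3 = 9 is C(11,2) = 55.
Subtract solutions that violate a single cap (substitute x_i' = x_i − (cap_i+1)): x_1 ≥ 3 gives C(8,2) = 28; x_2 ≥ 9 gives C(2,2) = 1; x_3 ≥ 9 gives C(2,2) = 1. Together 30.
No two caps can be exceeded simultaneously, so the pair terms are all 0.
By inclusion–exclusion the count is 55 − 30 + 0 = 25.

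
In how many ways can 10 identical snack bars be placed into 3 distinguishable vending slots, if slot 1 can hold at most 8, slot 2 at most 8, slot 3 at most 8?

57

By stars and bars, unrestricted non-negative solutions to x_1+…+x_3 = 10 number C(10+2,2) = 66.
Subtract solutions that violate a single cap (substitute x_i' = x_i − (cap_i+1)): x_1 ≥ 9 gives C(3,2) = 3; x_2 ≥ 9 gives C(3,2) = 3; x_3 ≥ 9 gives C(3,2) = 3. Together 9.
No two caps can be exceeded simultaneously, so the pair terms are all 0.
By inclusion–exclusion the count is 66 − 9 + 0 = 57.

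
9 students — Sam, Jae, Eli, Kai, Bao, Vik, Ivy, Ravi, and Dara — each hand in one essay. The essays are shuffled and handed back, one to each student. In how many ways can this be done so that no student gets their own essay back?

133496

This is the derangement count D_9: permutations of 9 items with no fixed point.
By inclusion–exclusion this is Σ_{j=0}^{9} (−1)^j C(9,j)·(9−j)!.
Computing: 362880 − 362880 + 181440 − 60480 + 15120 − 3024 + 504 − 72 + 9 − 1 = 133496.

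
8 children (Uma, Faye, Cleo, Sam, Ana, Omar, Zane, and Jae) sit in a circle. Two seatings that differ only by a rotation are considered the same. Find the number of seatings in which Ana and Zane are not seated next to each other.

3600

Without the restriction there are (7)! = 5040 seatings.
Those with Ana next to Zane: fuse the pair into one unit and seat 7 units around a circle — 2·(6)! = 1440.
Subtracting, 5040 − 1440 = 3600.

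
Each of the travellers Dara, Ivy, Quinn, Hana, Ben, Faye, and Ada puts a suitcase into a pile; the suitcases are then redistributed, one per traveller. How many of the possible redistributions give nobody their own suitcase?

This is the derangement count D_7: permutations of 7 items with no fixed point.
By inclusion–exclusion this is Σ_{j=0}^{7} (−1)^j C(7,j)·(7−j)!.
Computing: 5040 − 5040 + 2520 − 840 + 210 − 42 + 7 − 1 = 1854.

1854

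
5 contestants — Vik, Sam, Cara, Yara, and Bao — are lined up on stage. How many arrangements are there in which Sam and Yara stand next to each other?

48

Glue Sam and Yara into one block (2 internal orders), leaving 4 units to arrange in a row.
So the count is 2·(4)! = 48.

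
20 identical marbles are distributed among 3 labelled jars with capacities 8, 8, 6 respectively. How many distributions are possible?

Ignoring the caps, the number of non-negative solutions to x_1+…+x_3 = 20 is C(22,2) = 231.
Subtract solutions that violate a single cap (substitute x_i' = x_i − (cap_i+1)): x_1 ≥ 9 gives C(13,2) = 78; x_2 ≥ 9 gives C(13,2) = 78; x_3 ≥ 7 gives C(15,2) = 105. Together 261.
Add back pairs where two caps are both exceeded: 6 + 15 + 15 = 36.
By inclusion–exclusion the count is 231 − 261 + 36 = 6.

6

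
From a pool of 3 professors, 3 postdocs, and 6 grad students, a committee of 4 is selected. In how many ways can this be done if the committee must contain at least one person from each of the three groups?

With no constraint there are C(12,4) = 495 possible selections.
Selections missing a whole group: no professors → C(9,4) = 126; no postdocs → C(9,4) = 126; no grad students → C(6,4) = 15.
Add back selections omitting two groups (i.e. drawn from a single group): C(3,4) + C(3,4) + C(6,4) = 15.
By inclusion–exclusion: 495 − 267 + 15 = 243.

243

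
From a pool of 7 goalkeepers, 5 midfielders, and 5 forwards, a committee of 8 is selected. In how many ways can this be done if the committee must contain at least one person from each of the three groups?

23275

Unrestricted: C(17,8) = 24310 ways to pick any 8 of the 17.
Subtract selections that omit an entire group: no goalkeepers → C(10,8) = 45; no midfielders → C(12,8) = 495; no forwards → C(12,8) = 495.
Add back selections omitting two groups (i.e. drawn from a single group): C(7,8) + C(5,8) + C(5,8) = 0.
By inclusion–exclusion: 24310 − 1035 + 0 = 23275.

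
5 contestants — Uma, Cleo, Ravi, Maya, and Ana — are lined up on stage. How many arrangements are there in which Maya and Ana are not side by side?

72

There are 5! = 120 arrangements in all. If Maya and Ana are adjacent, merging them into one block gives 2·(4)! = 48 arrangements.
Complementary counting: 120 − 48 = 72.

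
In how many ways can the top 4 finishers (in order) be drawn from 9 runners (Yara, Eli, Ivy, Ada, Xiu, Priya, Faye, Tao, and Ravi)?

3024

There are 9 choices for 1st place, 8 for 2nd, and so on down to 6 for position 4.
That gives 9 × 8 × 7 × 6 = 3024.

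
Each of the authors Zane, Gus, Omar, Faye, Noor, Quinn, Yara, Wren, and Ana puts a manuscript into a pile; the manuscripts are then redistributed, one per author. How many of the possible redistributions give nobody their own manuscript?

133496

Let Aᵢ be the assignments in which author i gets their own manuscript. We want the size of the complement of A₁∪…∪A_9.
By inclusion–exclusion this is Σ_{j=0}^{9} (−1)^j C(9,j)·(9−j)!.
Computing: 362880 − 362880 + 181440 − 60480 + 15120 − 3024 + 504 − 72 + 9 − 1 = 133496.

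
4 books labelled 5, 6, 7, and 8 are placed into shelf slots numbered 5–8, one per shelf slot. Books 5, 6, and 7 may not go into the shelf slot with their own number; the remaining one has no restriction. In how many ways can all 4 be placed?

Let Aᵢ (for i ∈ {5, 6, 7}) be the placements that put book i in its forbidden shelf slot. Any j of these fix j positions, leaving (4−j)! ways to fill the rest, and there are C(3,j) ways to pick which j.
By inclusion–exclusion, the number of valid placements is Σ_{j=0}^{3} (−1)^j C(3,j)·(4−j)!.
Computing: 24 − 18 + 6 − 1 = 11.

11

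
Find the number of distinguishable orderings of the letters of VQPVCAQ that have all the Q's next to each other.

Treat the 2 copies of Q as a single block. The multiset to arrange is then {QQ, A, C, P, V, V}, 6 items in all.
That gives (6)!/(2!) = 360 arrangements.

360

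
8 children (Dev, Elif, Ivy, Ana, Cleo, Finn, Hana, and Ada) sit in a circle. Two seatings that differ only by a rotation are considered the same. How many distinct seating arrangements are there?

Fix one person's seat to break rotational symmetry; the remaining 7 people can be arranged in (7)! = 5040 ways.

5040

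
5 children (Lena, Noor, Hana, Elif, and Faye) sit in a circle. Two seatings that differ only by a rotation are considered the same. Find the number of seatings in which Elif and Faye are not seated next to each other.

12

Without the restriction there are (4)! = 24 seatings.
Those with Elif next to Faye: fuse the pair into one unit and seat 4 units around a circle — 2·(3)! = 12.
Subtracting, 24 − 12 = 12.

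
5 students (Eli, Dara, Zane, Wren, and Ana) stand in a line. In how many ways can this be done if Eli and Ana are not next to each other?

There are 5! = 120 arrangements in all. If Eli and Ana are adjacent, merging them into one block gives 2·(4)! = 48 arrangements.
Complementary counting: 120 − 48 = 72.

72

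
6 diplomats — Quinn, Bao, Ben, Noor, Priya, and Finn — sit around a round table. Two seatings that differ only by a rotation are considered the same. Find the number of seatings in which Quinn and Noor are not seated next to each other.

All circular seatings of 6 people number (5)! = 120.
Those with Quinn next to Noor: fuse the pair into one unit and seat 5 units around a circle — 2·(4)! = 48.
Subtracting, 120 − 48 = 72.

72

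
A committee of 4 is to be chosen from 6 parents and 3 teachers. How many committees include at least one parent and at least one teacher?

111

With no constraint there are C(9,4) = 126 possible selections.
Subtract selections that omit an entire group: no parents → C(3,4) = 0; no teachers → C(6,4) = 15.
Both groups omitted at once is impossible, so 126 − 15 = 111.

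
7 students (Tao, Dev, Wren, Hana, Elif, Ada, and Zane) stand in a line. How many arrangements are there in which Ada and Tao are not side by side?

3600

Of the 7! = 5040 arrangements, those with Ada and Tao adjacent number 2 × 6! = 1440 (treat the pair as a block with 2 internal orders).
So 5040 − 1440 = 3600 arrangements keep them apart.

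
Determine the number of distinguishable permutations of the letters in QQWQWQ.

15

QQWQWQ has 6 letters with Q appearing 4 times and W appearing twice.
The number of distinct arrangements is 6!/(4!·2!) = 720/48 = 15.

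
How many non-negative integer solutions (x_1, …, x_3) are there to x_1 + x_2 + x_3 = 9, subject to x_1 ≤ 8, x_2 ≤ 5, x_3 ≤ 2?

17

By stars and bars, unrestricted non-negative solutions to x_1+…+x_3 = 9 number C(9+2,2) = 55.
Subtract solutions that violate a single cap (substitute x_i' = x_i − (cap_i+1)): x_1 ≥ 9 gives C(2,2) = 1; x_2 ≥ 6 gives C(5,2) = 10; x_3 ≥ 3 gives C(8,2) = 28. Together 39.
Add back pairs where two caps are both exceeded: 0 + 0 + 1 = 1.
By inclusion–exclusion the count is 55 − 39 + 1 = 17.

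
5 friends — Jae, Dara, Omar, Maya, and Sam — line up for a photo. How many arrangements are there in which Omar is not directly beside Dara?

Of the 5! = 120 arrangements, those with Omar and Dara adjacent number 2 × 4! = 48 (treat the pair as a block with 2 internal orders).
Complementary counting: 120 − 48 = 72.

72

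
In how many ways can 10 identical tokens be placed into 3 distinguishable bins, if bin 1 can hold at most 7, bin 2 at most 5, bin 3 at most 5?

By stars and bars, unrestricted non-negative solutions to x_1+…+x_3 = 10 number C(10+2,2) = 66.
Subtract solutions that violate a single cap (substitute x_i' = x_i − (cap_i+1)): x_1 ≥ 8 gives C(4,2) = 6; x_2 ≥ 6 gives C(6,2) = 15; x_3 ≥ 6 gives C(6,2) = 15. Together 36.
No two caps can be exceeded simultaneously, so the pair terms are all 0.
By inclusion–exclusion the count is 66 − 36 + 0 = 30.

30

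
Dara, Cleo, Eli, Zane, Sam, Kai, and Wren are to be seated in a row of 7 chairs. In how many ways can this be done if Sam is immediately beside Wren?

1440

Treat {Sam, Wren} as a single unit. There are 6 units to order, and the pair itself can be ordered 2 ways.
So the count is 2·(6)! = 1440.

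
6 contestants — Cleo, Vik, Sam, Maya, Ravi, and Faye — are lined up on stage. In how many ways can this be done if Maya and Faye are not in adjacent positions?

Of the 6! = 720 arrangements, those with Maya and Faye adjacent number 2 × 5! = 240 (treat the pair as a block with 2 internal orders).
So 720 − 240 = 480 arrangements keep them apart.

480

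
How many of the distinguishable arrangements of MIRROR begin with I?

With the first slot taken by I, it remains to arrange the other 5 letters (MRROR).
Those 5 letters have R appearing 3 times, giving (5)!/(3!) = 20.

20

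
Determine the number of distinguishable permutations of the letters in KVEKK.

20

KVEKK has 5 letters with K appearing 3 times.
Dividing 5! = 120 by 3! = 6 for the repeated letters gives 20.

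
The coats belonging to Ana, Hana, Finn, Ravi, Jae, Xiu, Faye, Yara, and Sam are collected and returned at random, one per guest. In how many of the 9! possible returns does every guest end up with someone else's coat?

Let Aᵢ be the assignments in which guest i gets their own coat. We want the size of the complement of A₁∪…∪A_9.
By inclusion–exclusion this is Σ_{j=0}^{9} (−1)^j C(9,j)·(9−j)!.
Computing: 362880 − 362880 + 181440 − 60480 + 15120 − 3024 + 504 − 72 + 9 − 1 = 133496.

133496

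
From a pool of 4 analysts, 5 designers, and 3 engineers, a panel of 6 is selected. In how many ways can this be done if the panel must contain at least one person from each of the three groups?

With no constraint there are C(12,6) = 924 possible selections.
Selections missing a whole group: no analysts → C(8,6) = 28; no designers → C(7,6) = 7; no engineers → C(9,6) = 84.
Add back selections omitting two groups (i.e. drawn from a single group): C(4,6) + C(5,6) + C(3,6) = 0.
By inclusion–exclusion: 924 − 119 + 0 = 805.

805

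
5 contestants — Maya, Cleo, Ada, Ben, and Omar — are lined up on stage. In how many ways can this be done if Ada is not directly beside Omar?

72

There are 5! = 120 arrangements in all. If Ada and Omar are adjacent, merging them into one block gives 2·(4)! = 48 arrangements.
So 120 − 48 = 72 arrangements keep them apart.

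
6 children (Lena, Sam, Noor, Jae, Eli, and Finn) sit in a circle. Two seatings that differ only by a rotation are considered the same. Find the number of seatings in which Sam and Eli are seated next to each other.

Glue Sam and Eli into a block (2 internal orders). Seating 5 units around a circle gives (4)! arrangements.
So 2 × (4)! = 2 × 24 = 48.

48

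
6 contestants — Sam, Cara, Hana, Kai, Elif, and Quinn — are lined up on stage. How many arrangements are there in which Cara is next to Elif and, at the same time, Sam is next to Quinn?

Treat {Cara,Elif} as one block (2 orders) and {Sam,Quinn} as another (2 orders).
That leaves 4 units to arrange: 2 × 2 × 4! = 4 × 24 = 96.

96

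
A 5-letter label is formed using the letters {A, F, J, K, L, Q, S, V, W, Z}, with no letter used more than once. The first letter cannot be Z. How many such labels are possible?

The first letter has 10−1 = 9 choices (anything except Z).
The remaining 4 letters are filled from the other 9 symbols without repetition: 9 × 8 × 7 × 6 = 3024.
Total: 9 × 3024 = 27216.

27216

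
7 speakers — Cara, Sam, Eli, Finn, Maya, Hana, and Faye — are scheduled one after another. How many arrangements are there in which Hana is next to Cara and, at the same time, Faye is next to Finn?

480

Treat {Hana,Cara} as one block (2 orders) and {Faye,Finn} as another (2 orders).
That leaves 5 units to arrange: 2 × 2 × 5! = 4 × 120 = 480.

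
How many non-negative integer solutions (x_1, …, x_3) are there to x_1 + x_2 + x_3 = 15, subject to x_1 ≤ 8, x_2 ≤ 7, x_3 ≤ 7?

36

By stars and bars, unrestricted non-negative solutions to x_1+…+x_3 = 15 number C(15+2,2) = 136.
Subtract solutions that violate a single cap (substitute x_i' = x_i − (cap_i+1)): x_1 ≥ 9 gives C(8,2) = 28; x_2 ≥ 8 gives C(9,2) = 36; x_3 ≥ 8 gives C(9,2) = 36. Together 100.
No two caps can be exceeded simultaneously, so the pair terms are all 0.
By inclusion–exclusion the count is 136 − 100 + 0 = 36.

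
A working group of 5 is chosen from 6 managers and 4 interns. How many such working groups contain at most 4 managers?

246

Split by how many managers are chosen (0 through 4).
Sum: C(6,0)·C(4,5) + C(6,1)·C(4,4) + C(6,2)·C(4,3) + C(6,3)·C(4,2) + C(6,4)·C(4,1) = 0 + 6 + 60 + 120 + 60 = 246.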